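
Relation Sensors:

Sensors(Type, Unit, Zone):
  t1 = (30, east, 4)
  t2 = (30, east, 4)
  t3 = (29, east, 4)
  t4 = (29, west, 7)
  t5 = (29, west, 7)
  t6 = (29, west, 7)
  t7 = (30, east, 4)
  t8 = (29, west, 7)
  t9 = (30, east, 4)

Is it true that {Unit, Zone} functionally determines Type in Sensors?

(Unit=east, Zone=4): rows 1, 2, 3, 7, 9 → Type takes values {30, 29} — violation
(Unit=west, Zone=7): rows 4, 5, 6, 8 → Type = 29, 29, 29, 29 ✓
Two rows agree on {Unit, Zone} but differ on Type, so {Unit, Zone} → Type does not hold.

No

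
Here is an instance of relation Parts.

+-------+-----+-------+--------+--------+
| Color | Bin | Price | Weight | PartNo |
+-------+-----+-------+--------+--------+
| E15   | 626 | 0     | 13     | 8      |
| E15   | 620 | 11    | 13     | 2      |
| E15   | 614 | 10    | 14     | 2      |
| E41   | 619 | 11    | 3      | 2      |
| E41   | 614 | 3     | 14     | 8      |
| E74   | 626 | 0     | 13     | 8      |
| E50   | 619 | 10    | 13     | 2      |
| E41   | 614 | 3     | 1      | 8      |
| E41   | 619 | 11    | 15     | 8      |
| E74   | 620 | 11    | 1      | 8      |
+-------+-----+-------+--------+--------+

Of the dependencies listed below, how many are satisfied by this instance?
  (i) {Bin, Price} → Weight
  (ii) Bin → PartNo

(i) {Bin, Price} → Weight: (Bin=620, Price=11): 2 rows → Weight takes values {13, 1} — violation; (Bin=619, Price=11): 2 rows → Weight takes values {3, 15} — violation; (Bin=614, Price=3): 2 rows → Weight takes values {14, 1} — violation — fails.
(ii) Bin → PartNo: Bin=620: 2 rows → PartNo takes values {2, 8} — violation; Bin=614: 3 rows → PartNo takes values {2, 8} — violation; Bin=619: 3 rows → PartNo takes values {2, 8} — violation — fails.
None of the 2 dependencies hold.

0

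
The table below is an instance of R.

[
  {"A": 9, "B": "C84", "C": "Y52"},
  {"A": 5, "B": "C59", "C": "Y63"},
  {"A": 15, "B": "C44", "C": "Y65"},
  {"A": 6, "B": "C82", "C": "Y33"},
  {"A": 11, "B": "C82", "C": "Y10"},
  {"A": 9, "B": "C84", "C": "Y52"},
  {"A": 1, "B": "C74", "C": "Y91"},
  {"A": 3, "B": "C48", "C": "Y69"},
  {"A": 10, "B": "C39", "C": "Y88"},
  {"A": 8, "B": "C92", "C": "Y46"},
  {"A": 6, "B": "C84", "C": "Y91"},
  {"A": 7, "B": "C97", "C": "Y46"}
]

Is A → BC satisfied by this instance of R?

No

A=9: 2 rows → {B,C} = (C84, Y52), (C84, Y52) ✓
A=5: 1 row → {B,C} = (C59, Y63) ✓
A=15: 1 row → {B,C} = (C44, Y65) ✓
A=6: 2 rows → {B,C} takes values {(C82, Y33), (C84, Y91)} — violation
A=11: 1 row → {B,C} = (C82, Y10) ✓
A=1: 1 row → {B,C} = (C74, Y91) ✓
A=3: 1 row → {B,C} = (C48, Y69) ✓
A=10: 1 row → {B,C} = (C39, Y88) ✓
A=8: 1 row → {B,C} = (C92, Y46) ✓
A=7: 1 row → {B,C} = (C97, Y46) ✓
Two rows agree on A but differ on BC, so A → BC does not hold.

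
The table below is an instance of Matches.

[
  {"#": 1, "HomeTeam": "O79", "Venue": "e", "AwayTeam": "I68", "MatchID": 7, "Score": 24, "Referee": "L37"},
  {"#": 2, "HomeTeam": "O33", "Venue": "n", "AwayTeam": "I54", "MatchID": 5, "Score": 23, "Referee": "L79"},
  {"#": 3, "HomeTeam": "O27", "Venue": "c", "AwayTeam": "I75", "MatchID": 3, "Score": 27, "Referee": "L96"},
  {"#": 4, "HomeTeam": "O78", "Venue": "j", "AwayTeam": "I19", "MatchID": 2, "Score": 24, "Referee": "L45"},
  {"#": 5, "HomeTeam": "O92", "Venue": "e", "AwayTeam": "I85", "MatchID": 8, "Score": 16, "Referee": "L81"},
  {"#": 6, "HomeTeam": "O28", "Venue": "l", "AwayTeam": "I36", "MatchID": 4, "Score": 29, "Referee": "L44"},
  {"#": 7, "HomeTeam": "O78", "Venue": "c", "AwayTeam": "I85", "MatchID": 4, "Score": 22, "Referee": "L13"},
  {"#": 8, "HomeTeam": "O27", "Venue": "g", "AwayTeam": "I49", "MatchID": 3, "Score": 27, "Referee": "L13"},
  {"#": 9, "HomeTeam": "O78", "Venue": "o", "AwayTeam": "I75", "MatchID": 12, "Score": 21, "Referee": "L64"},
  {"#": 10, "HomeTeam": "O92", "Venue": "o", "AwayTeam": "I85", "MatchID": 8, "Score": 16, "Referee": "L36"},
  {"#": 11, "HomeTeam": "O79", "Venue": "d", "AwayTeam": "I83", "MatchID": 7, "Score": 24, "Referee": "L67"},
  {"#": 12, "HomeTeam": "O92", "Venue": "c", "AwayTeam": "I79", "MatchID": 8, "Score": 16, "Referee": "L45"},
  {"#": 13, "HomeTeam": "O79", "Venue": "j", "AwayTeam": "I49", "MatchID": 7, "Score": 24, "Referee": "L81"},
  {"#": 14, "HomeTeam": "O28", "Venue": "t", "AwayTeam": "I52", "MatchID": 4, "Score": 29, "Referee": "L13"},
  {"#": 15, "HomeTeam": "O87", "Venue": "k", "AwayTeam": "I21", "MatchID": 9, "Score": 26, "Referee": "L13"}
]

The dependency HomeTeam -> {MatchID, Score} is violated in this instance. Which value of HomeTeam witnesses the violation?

O78

HomeTeam=O79: rows 1, 11, 13 → {MatchID,Score} = (7, 24), (7, 24), (7, 24) ✓
HomeTeam=O33: row 2 → {MatchID,Score} = (5, 23) ✓
HomeTeam=O27: rows 3, 8 → {MatchID,Score} = (3, 27), (3, 27) ✓
HomeTeam=O78: rows 4, 7, 9 → {MatchID,Score} takes values {(2, 24), (4, 22), (12, 21)} — violation
HomeTeam=O92: rows 5, 10, 12 → {MatchID,Score} = (8, 16), (8, 16), (8, 16) ✓
HomeTeam=O28: rows 6, 14 → {MatchID,Score} = (4, 29), (4, 29) ✓
HomeTeam=O87: row 15 → {MatchID,Score} = (9, 26) ✓
The only HomeTeam value with inconsistent RHS is HomeTeam=O78.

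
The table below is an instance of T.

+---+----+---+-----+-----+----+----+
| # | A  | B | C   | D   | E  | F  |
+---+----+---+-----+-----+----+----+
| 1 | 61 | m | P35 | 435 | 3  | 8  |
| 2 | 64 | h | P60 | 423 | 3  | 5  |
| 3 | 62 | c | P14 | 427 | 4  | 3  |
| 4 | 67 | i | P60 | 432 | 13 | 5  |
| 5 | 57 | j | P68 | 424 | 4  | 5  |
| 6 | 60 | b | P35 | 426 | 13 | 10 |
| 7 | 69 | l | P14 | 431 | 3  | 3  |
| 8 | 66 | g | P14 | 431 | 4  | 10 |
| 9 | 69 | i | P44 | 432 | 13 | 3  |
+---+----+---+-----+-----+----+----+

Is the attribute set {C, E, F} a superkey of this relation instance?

All 9 rows have distinct {C, E, F} values, so {C, E, F} → (all attributes) holds and {C, E, F} is a superkey.

Yes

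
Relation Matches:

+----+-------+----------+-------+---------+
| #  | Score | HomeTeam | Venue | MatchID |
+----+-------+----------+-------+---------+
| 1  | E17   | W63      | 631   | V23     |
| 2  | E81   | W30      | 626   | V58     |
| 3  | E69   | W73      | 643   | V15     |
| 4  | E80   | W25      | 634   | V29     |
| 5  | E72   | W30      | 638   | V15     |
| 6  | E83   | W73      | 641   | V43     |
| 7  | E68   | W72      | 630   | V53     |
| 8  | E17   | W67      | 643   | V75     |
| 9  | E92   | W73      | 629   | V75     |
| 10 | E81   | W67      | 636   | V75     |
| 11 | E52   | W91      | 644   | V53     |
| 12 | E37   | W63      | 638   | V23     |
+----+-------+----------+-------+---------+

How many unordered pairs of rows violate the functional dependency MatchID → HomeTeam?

MatchID=V23: all 2 rows agree on HomeTeam — 0 pairs.
MatchID=V15: violating pairs (3,5) — 1 pair.
MatchID=V53: violating pairs (7,11) — 1 pair.
MatchID=V75: violating pairs (8,9), (9,10) — 2 pairs.

4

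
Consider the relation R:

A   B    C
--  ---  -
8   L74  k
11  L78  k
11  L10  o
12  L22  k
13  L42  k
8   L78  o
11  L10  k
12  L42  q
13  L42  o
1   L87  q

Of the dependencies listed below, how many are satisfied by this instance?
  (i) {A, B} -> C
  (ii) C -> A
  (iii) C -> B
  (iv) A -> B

0

(i) {A, B} -> C: (A=11, B=L10): 2 rows → C takes values {o, k} — violation; (A=13, B=L42): 2 rows → C takes values {k, o} — violation — fails.
(ii) C -> A: C=k: 5 rows → A takes values {8, 11, 12, 13} — violation; C=o: 3 rows → A takes values {11, 8, 13} — violation; C=q: 2 rows → A takes values {12, 1} — violation — fails.
(iii) C -> B: C=k: 5 rows → B takes values {L74, L78, L22, L42, L10} — violation; C=o: 3 rows → B takes values {L10, L78, L42} — violation; C=q: 2 rows → B takes values {L42, L87} — violation — fails.
(iv) A -> B: A=8: 2 rows → B takes values {L74, L78} — violation; A=11: 3 rows → B takes values {L78, L10} — violation; A=12: 2 rows → B takes values {L22, L42} — violation — fails.
None of the 4 dependencies hold.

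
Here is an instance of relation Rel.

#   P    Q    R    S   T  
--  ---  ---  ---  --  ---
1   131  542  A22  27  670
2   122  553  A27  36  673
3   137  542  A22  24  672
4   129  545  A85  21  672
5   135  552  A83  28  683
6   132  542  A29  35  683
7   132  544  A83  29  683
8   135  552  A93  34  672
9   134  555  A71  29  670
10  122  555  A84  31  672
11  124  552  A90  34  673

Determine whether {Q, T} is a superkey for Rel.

Yes

All 11 rows have distinct {Q, T} values, so {Q, T} → (all attributes) holds and {Q, T} is a superkey.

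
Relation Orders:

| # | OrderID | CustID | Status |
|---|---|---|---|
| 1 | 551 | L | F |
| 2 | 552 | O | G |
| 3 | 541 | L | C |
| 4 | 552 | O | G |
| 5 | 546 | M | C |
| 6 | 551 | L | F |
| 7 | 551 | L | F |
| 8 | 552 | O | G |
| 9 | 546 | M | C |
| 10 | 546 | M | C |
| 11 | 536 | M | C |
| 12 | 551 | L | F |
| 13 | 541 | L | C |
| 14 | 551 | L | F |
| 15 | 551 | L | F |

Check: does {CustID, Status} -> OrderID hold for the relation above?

(CustID=L, Status=F): rows 1, 6, 7, 12, 14, 15 → OrderID = 551, 551, 551, 551, 551, 551 ✓
(CustID=O, Status=G): rows 2, 4, 8 → OrderID = 552, 552, 552 ✓
(CustID=L, Status=C): rows 3, 13 → OrderID = 541, 541 ✓
(CustID=M, Status=C): rows 5, 9, 10, 11 → OrderID takes values {546, 536} — violation
Two rows agree on {CustID, Status} but differ on OrderID, so {CustID, Status} -> OrderID does not hold.

No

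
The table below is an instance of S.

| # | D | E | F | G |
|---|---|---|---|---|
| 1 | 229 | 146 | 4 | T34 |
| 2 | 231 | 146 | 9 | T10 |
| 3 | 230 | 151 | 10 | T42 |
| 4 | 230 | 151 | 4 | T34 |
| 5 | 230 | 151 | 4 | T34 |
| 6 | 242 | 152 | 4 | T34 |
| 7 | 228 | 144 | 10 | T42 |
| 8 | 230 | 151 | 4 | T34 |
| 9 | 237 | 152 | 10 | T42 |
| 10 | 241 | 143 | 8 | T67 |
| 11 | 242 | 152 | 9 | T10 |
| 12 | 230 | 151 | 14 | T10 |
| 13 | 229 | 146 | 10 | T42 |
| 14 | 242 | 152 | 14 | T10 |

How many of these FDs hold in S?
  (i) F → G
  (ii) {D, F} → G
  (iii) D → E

(i) F → G: every LHS value maps to a single RHS value — holds.
(ii) {D, F} → G: every LHS value maps to a single RHS value — holds.
(iii) D → E: every LHS value maps to a single RHS value — holds.
3 of the 3 dependencies hold.

3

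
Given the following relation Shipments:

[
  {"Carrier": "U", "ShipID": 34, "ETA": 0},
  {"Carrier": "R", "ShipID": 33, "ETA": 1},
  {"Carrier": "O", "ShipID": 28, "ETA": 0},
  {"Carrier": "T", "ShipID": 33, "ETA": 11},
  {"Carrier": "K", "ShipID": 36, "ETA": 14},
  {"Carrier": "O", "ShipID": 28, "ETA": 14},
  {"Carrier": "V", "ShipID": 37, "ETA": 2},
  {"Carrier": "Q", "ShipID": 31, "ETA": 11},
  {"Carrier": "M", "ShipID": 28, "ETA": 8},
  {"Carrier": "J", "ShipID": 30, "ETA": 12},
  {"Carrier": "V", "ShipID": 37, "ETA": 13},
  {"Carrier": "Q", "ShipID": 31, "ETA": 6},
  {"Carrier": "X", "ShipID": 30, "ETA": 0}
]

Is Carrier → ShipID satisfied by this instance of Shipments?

Yes

Carrier=U: 1 row → ShipID = 34 ✓
Carrier=R: 1 row → ShipID = 33 ✓
Carrier=O: 2 rows → ShipID = 28, 28 ✓
Carrier=T: 1 row → ShipID = 33 ✓
Carrier=K: 1 row → ShipID = 36 ✓
Carrier=V: 2 rows → ShipID = 37, 37 ✓
Carrier=Q: 2 rows → ShipID = 31, 31 ✓
Carrier=M: 1 row → ShipID = 28 ✓
Carrier=J: 1 row → ShipID = 30 ✓
Carrier=X: 1 row → ShipID = 30 ✓
Every Carrier value is associated with a single ShipID value, so Carrier → ShipID holds.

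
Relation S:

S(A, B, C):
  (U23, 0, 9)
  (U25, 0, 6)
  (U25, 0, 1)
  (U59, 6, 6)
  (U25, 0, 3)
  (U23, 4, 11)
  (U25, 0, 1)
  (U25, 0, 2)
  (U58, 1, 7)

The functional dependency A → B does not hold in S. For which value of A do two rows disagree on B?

U23

A=U23: 2 rows → B takes values {0, 4} — violation
A=U25: 5 rows → B = 0, 0, 0, 0, 0 ✓
A=U59: 1 row → B = 6 ✓
A=U58: 1 row → B = 1 ✓
The only A value with inconsistent B is A=U23.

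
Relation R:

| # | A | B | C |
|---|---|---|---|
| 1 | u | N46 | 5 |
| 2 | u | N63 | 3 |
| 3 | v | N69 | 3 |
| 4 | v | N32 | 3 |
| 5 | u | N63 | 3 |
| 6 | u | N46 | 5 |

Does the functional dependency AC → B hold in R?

No

(A=u, C=5): rows 1, 6 → B = N46, N46 ✓
(A=u, C=3): rows 2, 5 → B = N63, N63 ✓
(A=v, C=3): rows 3, 4 → B takes values {N69, N32} — violation
Two rows agree on AC but differ on B, so AC → B does not hold.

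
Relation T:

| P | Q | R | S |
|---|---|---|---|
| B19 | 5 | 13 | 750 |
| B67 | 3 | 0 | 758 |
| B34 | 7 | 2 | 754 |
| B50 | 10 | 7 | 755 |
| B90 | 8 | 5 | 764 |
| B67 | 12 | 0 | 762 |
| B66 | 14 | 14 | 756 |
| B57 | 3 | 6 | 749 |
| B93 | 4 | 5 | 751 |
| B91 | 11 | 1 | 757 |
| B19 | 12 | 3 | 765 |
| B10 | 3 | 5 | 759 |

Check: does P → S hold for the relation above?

No

P=B19: 2 rows → S takes values {750, 765} — violation
P=B67: 2 rows → S takes values {758, 762} — violation
P=B34: 1 row → S = 754 ✓
P=B50: 1 row → S = 755 ✓
P=B90: 1 row → S = 764 ✓
P=B66: 1 row → S = 756 ✓
P=B57: 1 row → S = 749 ✓
P=B93: 1 row → S = 751 ✓
P=B91: 1 row → S = 757 ✓
P=B10: 1 row → S = 759 ✓
Two rows agree on P but differ on S, so P → S does not hold.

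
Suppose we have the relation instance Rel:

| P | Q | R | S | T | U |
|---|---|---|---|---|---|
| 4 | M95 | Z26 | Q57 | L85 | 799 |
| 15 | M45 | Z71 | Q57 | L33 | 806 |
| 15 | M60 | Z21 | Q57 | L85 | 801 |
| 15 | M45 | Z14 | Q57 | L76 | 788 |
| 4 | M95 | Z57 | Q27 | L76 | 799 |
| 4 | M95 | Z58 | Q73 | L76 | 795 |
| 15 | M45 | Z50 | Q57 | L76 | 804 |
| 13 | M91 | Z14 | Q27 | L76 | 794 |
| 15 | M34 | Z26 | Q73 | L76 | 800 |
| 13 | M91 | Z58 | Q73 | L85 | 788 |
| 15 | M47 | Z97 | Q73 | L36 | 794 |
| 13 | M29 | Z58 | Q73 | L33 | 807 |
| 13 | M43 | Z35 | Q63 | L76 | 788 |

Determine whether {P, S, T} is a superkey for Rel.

Two distinct rows share (P=15, S=Q57, T=L76), so {P, S, T} does not determine every attribute — not a superkey.

No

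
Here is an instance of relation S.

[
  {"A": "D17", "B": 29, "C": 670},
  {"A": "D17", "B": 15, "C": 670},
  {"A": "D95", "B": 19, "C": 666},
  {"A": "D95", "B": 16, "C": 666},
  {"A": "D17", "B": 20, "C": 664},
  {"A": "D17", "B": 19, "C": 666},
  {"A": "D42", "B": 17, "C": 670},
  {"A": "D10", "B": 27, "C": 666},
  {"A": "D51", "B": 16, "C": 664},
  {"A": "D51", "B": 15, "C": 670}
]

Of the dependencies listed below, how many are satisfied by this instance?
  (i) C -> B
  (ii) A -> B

(i) C -> B: C=670: 4 rows → B takes values {29, 15, 17} — violation; C=666: 4 rows → B takes values {19, 16, 27} — violation; C=664: 2 rows → B takes values {20, 16} — violation — fails.
(ii) A -> B: A=D17: 4 rows → B takes values {29, 15, 20, 19} — violation; A=D95: 2 rows → B takes values {19, 16} — violation; A=D51: 2 rows → B takes values {16, 15} — violation — fails.
None of the 2 dependencies hold.

0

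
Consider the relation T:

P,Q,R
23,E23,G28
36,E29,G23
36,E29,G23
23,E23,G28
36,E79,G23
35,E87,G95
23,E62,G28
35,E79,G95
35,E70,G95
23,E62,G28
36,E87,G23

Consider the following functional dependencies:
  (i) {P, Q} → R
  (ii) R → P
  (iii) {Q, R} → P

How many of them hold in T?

(i) {P, Q} → R: every LHS value maps to a single RHS value — holds.
(ii) R → P: every LHS value maps to a single RHS value — holds.
(iii) {Q, R} → P: every LHS value maps to a single RHS value — holds.
3 of the 3 dependencies hold.

3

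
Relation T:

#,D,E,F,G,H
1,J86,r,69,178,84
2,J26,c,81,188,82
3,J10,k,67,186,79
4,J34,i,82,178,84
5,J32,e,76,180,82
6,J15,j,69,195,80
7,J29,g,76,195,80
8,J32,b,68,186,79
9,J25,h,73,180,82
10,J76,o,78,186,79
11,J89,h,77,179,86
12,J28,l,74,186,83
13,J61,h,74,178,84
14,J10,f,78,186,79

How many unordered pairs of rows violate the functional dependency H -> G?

H=84: all 3 rows agree on G — 0 pairs.
H=82: violating pairs (2,5), (2,9) — 2 pairs.
H=79: all 4 rows agree on G — 0 pairs.
H=80: all 2 rows agree on G — 0 pairs.

2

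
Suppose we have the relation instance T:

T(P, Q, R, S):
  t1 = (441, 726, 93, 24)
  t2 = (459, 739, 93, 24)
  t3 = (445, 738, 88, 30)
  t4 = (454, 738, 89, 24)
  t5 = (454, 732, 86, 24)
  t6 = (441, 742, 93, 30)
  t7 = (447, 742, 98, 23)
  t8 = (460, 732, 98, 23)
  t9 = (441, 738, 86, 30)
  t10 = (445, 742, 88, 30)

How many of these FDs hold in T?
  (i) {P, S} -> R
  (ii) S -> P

0

(i) {P, S} -> R: (P=454, S=24): rows 4, 5 → R takes values {89, 86} — violation; (P=441, S=30): rows 6, 9 → R takes values {93, 86} — violation — fails.
(ii) S -> P: S=24: rows 1, 2, 4, 5 → P takes values {441, 459, 454} — violation; S=30: rows 3, 6, 9, 10 → P takes values {445, 441} — violation; S=23: rows 7, 8 → P takes values {447, 460} — violation — fails.
None of the 2 dependencies hold.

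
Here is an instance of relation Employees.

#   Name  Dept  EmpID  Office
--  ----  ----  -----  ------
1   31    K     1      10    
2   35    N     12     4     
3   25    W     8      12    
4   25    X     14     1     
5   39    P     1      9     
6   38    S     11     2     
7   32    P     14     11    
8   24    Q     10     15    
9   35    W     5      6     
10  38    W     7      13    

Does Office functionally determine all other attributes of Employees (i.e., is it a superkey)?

All 10 rows have distinct Office values, so Office → (all attributes) holds and Office is a superkey.

Yes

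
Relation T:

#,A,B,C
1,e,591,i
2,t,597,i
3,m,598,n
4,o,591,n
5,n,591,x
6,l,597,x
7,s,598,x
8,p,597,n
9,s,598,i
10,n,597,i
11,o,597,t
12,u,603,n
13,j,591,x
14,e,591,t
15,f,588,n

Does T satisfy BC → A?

(B=591, C=i): row 1 → A = e ✓
(B=597, C=i): rows 2, 10 → A takes values {t, n} — violation
(B=598, C=n): row 3 → A = m ✓
(B=591, C=n): row 4 → A = o ✓
(B=591, C=x): rows 5, 13 → A takes values {n, j} — violation
(B=597, C=x): row 6 → A = l ✓
(B=598, C=x): row 7 → A = s ✓
(B=597, C=n): row 8 → A = p ✓
(B=598, C=i): row 9 → A = s ✓
(B=597, C=t): row 11 → A = o ✓
(B=603, C=n): row 12 → A = u ✓
(B=591, C=t): row 14 → A = e ✓
(B=588, C=n): row 15 → A = f ✓
Two rows agree on BC but differ on A, so BC → A does not hold.

No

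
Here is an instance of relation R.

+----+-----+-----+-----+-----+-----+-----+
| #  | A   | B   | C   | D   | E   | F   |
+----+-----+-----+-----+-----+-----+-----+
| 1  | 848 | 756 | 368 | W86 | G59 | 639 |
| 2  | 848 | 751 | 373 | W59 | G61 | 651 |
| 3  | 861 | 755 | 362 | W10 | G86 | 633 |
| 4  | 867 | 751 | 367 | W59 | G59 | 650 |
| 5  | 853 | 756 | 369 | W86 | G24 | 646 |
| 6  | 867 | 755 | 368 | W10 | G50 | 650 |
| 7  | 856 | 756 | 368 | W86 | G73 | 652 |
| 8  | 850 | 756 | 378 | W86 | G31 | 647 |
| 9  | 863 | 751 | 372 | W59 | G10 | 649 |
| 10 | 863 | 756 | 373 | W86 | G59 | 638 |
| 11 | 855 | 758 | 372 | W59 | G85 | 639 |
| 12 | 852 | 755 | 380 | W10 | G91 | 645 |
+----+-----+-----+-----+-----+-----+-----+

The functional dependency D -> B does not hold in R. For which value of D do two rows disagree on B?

D=W86: rows 1, 5, 7, 8, 10 → B = 756, 756, 756, 756, 756 ✓
D=W59: rows 2, 4, 9, 11 → B takes values {751, 758} — violation
D=W10: rows 3, 6, 12 → B = 755, 755, 755 ✓
The only D value with inconsistent B is D=W59.

W59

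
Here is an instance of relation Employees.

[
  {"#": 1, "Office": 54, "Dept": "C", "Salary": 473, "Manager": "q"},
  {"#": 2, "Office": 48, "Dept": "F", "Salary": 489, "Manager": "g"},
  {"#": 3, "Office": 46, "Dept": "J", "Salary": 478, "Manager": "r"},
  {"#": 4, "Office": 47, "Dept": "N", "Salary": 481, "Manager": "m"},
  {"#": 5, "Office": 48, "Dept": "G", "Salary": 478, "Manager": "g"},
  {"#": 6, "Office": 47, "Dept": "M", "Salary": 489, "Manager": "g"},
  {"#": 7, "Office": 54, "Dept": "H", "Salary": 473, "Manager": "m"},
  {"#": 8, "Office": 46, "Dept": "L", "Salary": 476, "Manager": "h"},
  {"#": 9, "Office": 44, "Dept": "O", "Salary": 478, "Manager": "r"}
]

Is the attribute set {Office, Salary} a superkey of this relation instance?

No

Rows 1 and 7 have the same {Office, Salary} value (Office=54, Salary=473) but are distinct tuples, so {Office, Salary} does not determine every attribute — not a superkey.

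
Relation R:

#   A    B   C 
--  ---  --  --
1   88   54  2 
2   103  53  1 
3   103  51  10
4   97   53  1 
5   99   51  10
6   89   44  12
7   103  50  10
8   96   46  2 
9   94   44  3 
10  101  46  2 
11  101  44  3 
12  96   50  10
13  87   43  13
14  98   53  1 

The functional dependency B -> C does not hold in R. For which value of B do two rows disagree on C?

B=54: row 1 → C = 2 ✓
B=53: rows 2, 4, 14 → C = 1, 1, 1 ✓
B=51: rows 3, 5 → C = 10, 10 ✓
B=44: rows 6, 9, 11 → C takes values {12, 3} — violation
B=50: rows 7, 12 → C = 10, 10 ✓
B=46: rows 8, 10 → C = 2, 2 ✓
B=43: row 13 → C = 13 ✓
The only B value with inconsistent C is B=44.

44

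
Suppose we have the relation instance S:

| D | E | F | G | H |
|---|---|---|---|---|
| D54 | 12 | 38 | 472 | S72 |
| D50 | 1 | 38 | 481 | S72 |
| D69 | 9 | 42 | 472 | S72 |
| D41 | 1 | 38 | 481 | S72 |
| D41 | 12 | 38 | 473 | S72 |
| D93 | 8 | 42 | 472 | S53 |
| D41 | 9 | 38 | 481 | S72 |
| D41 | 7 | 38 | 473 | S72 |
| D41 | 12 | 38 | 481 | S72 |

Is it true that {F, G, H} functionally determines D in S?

No

(F=38, G=472, H=S72): 1 row → D = D54 ✓
(F=38, G=481, H=S72): 4 rows → D takes values {D50, D41} — violation
(F=42, G=472, H=S72): 1 row → D = D69 ✓
(F=38, G=473, H=S72): 2 rows → D = D41, D41 ✓
(F=42, G=472, H=S53): 1 row → D = D93 ✓
Two rows agree on {F, G, H} but differ on D, so {F, G, H} → D does not hold.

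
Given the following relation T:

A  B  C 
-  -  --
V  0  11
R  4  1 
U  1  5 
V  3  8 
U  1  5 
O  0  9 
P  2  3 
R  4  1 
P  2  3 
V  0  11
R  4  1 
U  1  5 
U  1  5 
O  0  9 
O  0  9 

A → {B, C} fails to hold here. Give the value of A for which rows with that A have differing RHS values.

A=V: 3 rows → {B,C} takes values {(0, 11), (3, 8)} — violation
A=R: 3 rows → {B,C} = (4, 1), (4, 1), (4, 1) ✓
A=U: 4 rows → {B,C} = (1, 5), (1, 5), (1, 5), (1, 5) ✓
A=O: 3 rows → {B,C} = (0, 9), (0, 9), (0, 9) ✓
A=P: 2 rows → {B,C} = (2, 3), (2, 3) ✓
The only A value with inconsistent RHS is A=V.

V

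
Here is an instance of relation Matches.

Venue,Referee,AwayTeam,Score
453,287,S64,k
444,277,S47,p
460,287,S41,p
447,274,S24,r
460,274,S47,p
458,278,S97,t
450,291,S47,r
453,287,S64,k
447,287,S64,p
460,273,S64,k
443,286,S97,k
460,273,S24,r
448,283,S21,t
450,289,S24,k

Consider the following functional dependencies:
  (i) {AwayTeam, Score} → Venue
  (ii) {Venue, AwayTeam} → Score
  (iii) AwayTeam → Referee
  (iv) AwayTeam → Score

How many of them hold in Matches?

1

(i) {AwayTeam, Score} → Venue: (AwayTeam=S64, Score=k): 3 rows → Venue takes values {453, 460} — violation; (AwayTeam=S47, Score=p): 2 rows → Venue takes values {444, 460} — violation; (AwayTeam=S24, Score=r): 2 rows → Venue takes values {447, 460} — violation — fails.
(ii) {Venue, AwayTeam} → Score: every LHS value maps to a single RHS value — holds.
(iii) AwayTeam → Referee: AwayTeam=S64: 4 rows → Referee takes values {287, 273} — violation; AwayTeam=S47: 3 rows → Referee takes values {277, 274, 291} — violation; AwayTeam=S24: 3 rows → Referee takes values {274, 273, 289} — violation; AwayTeam=S97: 2 rows → Referee takes values {278, 286} — violation — fails.
(iv) AwayTeam → Score: AwayTeam=S64: 4 rows → Score takes values {k, p} — violation; AwayTeam=S47: 3 rows → Score takes values {p, r} — violation; AwayTeam=S24: 3 rows → Score takes values {r, k} — violation; AwayTeam=S97: 2 rows → Score takes values {t, k} — violation — fails.
1 of the 4 dependencies holds.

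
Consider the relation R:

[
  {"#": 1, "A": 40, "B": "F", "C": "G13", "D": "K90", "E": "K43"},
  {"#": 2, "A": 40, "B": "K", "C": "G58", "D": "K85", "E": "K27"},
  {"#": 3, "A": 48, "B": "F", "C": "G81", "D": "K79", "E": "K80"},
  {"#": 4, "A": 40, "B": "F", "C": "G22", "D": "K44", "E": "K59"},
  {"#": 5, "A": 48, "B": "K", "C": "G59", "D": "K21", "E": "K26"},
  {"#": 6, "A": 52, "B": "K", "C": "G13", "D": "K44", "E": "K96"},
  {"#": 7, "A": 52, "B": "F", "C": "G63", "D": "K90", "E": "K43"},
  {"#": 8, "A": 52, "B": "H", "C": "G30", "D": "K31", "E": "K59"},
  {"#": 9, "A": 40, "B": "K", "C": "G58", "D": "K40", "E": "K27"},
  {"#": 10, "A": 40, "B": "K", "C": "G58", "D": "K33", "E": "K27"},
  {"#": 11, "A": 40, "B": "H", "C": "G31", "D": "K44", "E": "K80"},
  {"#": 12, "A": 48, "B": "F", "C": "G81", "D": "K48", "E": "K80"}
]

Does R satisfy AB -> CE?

No

(A=40, B=F): rows 1, 4 → {C,E} takes values {(G13, K43), (G22, K59)} — violation
(A=40, B=K): rows 2, 9, 10 → {C,E} = (G58, K27), (G58, K27), (G58, K27) ✓
(A=48, B=F): rows 3, 12 → {C,E} = (G81, K80), (G81, K80) ✓
(A=48, B=K): row 5 → {C,E} = (G59, K26) ✓
(A=52, B=K): row 6 → {C,E} = (G13, K96) ✓
(A=52, B=F): row 7 → {C,E} = (G63, K43) ✓
(A=52, B=H): row 8 → {C,E} = (G30, K59) ✓
(A=40, B=H): row 11 → {C,E} = (G31, K80) ✓
Two rows agree on AB but differ on CE, so AB -> CE does not hold.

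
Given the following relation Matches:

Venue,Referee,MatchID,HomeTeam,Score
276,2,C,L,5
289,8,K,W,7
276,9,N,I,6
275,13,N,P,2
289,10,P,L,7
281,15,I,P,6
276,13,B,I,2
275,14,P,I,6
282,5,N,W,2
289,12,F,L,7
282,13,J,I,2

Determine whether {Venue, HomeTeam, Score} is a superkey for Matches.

Two distinct rows share (Venue=289, HomeTeam=L, Score=7), so {Venue, HomeTeam, Score} does not determine every attribute — not a superkey.

No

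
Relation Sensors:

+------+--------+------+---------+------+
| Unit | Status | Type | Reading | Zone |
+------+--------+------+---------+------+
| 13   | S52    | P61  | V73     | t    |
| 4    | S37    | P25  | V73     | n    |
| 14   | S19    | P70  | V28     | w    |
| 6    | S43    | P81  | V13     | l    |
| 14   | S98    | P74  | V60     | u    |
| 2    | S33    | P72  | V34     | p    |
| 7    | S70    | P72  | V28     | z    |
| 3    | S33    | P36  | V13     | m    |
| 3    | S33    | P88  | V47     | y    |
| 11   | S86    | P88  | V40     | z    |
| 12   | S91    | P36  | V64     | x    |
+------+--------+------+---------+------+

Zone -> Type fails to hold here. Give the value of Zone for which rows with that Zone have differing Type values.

z

Zone=t: 1 row → Type = P61 ✓
Zone=n: 1 row → Type = P25 ✓
Zone=w: 1 row → Type = P70 ✓
Zone=l: 1 row → Type = P81 ✓
Zone=u: 1 row → Type = P74 ✓
Zone=p: 1 row → Type = P72 ✓
Zone=z: 2 rows → Type takes values {P72, P88} — violation
Zone=m: 1 row → Type = P36 ✓
Zone=y: 1 row → Type = P88 ✓
Zone=x: 1 row → Type = P36 ✓
The only Zone value with inconsistent Type is Zone=z.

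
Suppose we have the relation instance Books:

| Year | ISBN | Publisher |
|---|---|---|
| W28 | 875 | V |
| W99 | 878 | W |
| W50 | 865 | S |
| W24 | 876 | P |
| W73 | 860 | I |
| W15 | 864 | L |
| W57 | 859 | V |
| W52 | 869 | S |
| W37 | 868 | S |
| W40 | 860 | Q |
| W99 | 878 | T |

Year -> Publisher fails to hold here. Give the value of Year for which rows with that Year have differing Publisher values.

Year=W28: 1 row → Publisher = V ✓
Year=W99: 2 rows → Publisher takes values {W, T} — violation
Year=W50: 1 row → Publisher = S ✓
Year=W24: 1 row → Publisher = P ✓
Year=W73: 1 row → Publisher = I ✓
Year=W15: 1 row → Publisher = L ✓
Year=W57: 1 row → Publisher = V ✓
Year=W52: 1 row → Publisher = S ✓
Year=W37: 1 row → Publisher = S ✓
Year=W40: 1 row → Publisher = Q ✓
The only Year value with inconsistent Publisher is Year=W99.

W99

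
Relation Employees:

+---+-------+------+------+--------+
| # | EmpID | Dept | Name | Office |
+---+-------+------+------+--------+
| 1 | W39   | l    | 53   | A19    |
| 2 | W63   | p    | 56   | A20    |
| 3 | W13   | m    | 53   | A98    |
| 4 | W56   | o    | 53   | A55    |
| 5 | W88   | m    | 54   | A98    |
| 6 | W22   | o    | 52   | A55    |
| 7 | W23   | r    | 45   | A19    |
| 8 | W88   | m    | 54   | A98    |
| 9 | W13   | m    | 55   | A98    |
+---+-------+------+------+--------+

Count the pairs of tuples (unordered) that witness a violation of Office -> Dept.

1

Office=A19: violating pairs (1,7) — 1 pair.
Office=A98: all 4 rows agree on Dept — 0 pairs.
Office=A55: all 2 rows agree on Dept — 0 pairs.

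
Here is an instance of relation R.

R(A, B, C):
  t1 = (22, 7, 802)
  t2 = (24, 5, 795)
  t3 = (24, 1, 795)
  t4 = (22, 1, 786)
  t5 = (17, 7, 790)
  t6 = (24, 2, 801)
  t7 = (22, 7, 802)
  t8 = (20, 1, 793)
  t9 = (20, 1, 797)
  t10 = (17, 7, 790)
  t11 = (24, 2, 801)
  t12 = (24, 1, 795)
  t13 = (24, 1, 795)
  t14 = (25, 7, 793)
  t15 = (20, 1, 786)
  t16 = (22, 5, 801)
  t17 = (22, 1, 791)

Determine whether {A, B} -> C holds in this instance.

(A=22, B=7): rows 1, 7 → C = 802, 802 ✓
(A=24, B=5): row 2 → C = 795 ✓
(A=24, B=1): rows 3, 12, 13 → C = 795, 795, 795 ✓
(A=22, B=1): rows 4, 17 → C takes values {786, 791} — violation
(A=17, B=7): rows 5, 10 → C = 790, 790 ✓
(A=24, B=2): rows 6, 11 → C = 801, 801 ✓
(A=20, B=1): rows 8, 9, 15 → C takes values {793, 797, 786} — violation
(A=25, B=7): row 14 → C = 793 ✓
(A=22, B=5): row 16 → C = 801 ✓
Two rows agree on {A, B} but differ on C, so {A, B} -> C does not hold.

No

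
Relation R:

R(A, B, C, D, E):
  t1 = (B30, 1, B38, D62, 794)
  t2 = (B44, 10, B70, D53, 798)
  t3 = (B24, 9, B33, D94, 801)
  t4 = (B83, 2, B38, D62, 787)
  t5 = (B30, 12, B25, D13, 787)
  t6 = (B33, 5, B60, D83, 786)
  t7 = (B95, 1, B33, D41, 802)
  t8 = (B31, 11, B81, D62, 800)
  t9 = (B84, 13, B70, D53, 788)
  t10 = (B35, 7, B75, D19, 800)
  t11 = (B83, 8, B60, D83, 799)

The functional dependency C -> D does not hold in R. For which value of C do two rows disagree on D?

B33

C=B38: rows 1, 4 → D = D62, D62 ✓
C=B70: rows 2, 9 → D = D53, D53 ✓
C=B33: rows 3, 7 → D takes values {D94, D41} — violation
C=B25: row 5 → D = D13 ✓
C=B60: rows 6, 11 → D = D83, D83 ✓
C=B81: row 8 → D = D62 ✓
C=B75: row 10 → D = D19 ✓
The only C value with inconsistent D is C=B33.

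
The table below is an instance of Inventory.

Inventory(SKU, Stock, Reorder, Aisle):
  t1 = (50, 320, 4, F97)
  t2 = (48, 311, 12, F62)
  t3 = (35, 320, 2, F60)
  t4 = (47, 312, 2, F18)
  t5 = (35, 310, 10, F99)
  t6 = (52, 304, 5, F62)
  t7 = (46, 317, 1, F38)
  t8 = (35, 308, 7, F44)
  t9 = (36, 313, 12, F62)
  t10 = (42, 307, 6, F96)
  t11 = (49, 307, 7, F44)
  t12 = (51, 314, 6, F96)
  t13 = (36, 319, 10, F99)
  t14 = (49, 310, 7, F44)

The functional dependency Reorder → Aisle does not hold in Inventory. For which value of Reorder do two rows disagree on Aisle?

2

Reorder=4: row 1 → Aisle = F97 ✓
Reorder=12: rows 2, 9 → Aisle = F62, F62 ✓
Reorder=2: rows 3, 4 → Aisle takes values {F60, F18} — violation
Reorder=10: rows 5, 13 → Aisle = F99, F99 ✓
Reorder=5: row 6 → Aisle = F62 ✓
Reorder=1: row 7 → Aisle = F38 ✓
Reorder=7: rows 8, 11, 14 → Aisle = F44, F44, F44 ✓
Reorder=6: rows 10, 12 → Aisle = F96, F96 ✓
The only Reorder value with inconsistent Aisle is Reorder=2.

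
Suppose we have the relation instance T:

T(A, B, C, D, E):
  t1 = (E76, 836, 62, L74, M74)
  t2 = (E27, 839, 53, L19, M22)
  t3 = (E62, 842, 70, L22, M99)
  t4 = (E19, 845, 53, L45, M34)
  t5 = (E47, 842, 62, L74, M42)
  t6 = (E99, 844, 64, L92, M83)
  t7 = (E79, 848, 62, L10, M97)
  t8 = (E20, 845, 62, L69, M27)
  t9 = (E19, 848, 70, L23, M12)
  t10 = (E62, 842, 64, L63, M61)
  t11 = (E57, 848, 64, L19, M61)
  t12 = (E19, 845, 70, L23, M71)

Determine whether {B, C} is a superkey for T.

All 12 rows have distinct {B, C} values, so {B, C} → (all attributes) holds and {B, C} is a superkey.

Yes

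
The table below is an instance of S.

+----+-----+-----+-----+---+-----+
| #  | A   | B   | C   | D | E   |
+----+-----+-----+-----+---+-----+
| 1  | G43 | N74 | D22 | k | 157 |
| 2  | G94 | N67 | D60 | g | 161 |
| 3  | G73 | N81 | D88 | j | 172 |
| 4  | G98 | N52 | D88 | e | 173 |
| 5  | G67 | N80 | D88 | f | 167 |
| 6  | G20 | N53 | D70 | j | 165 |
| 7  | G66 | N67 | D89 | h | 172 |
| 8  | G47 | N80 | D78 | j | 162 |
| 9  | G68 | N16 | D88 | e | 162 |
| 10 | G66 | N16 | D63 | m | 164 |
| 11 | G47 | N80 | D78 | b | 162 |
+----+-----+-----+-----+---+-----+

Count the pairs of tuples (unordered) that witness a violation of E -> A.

3

E=172: violating pairs (3,7) — 1 pair.
E=162: violating pairs (8,9), (9,11) — 2 pairs.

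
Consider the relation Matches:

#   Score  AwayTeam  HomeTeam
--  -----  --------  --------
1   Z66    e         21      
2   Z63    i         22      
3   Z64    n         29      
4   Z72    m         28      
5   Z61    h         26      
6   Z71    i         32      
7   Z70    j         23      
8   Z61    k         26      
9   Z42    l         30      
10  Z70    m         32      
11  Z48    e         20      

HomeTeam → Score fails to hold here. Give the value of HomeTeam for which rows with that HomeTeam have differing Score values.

32

HomeTeam=21: row 1 → Score = Z66 ✓
HomeTeam=22: row 2 → Score = Z63 ✓
HomeTeam=29: row 3 → Score = Z64 ✓
HomeTeam=28: row 4 → Score = Z72 ✓
HomeTeam=26: rows 5, 8 → Score = Z61, Z61 ✓
HomeTeam=32: rows 6, 10 → Score takes values {Z71, Z70} — violation
HomeTeam=23: row 7 → Score = Z70 ✓
HomeTeam=30: row 9 → Score = Z42 ✓
HomeTeam=20: row 11 → Score = Z48 ✓
The only HomeTeam value with inconsistent Score is HomeTeam=32.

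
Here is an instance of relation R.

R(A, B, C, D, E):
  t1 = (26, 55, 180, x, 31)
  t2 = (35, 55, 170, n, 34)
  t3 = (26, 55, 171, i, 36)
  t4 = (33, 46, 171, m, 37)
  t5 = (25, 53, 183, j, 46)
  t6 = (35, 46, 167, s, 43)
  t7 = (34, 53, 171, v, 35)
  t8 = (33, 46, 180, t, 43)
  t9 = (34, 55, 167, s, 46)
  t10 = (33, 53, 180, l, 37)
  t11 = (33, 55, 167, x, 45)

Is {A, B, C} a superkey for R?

All 11 rows have distinct {A, B, C} values, so {A, B, C} → (all attributes) holds and {A, B, C} is a superkey.

Yes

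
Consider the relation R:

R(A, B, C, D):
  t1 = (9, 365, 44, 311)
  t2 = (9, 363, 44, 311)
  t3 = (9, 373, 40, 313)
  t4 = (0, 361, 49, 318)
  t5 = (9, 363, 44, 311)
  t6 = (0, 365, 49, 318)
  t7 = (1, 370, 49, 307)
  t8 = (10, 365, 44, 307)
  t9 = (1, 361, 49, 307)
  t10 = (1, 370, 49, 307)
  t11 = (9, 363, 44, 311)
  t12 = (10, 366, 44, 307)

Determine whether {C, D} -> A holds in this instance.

(C=44, D=311): rows 1, 2, 5, 11 → A = 9, 9, 9, 9 ✓
(C=40, D=313): row 3 → A = 9 ✓
(C=49, D=318): rows 4, 6 → A = 0, 0 ✓
(C=49, D=307): rows 7, 9, 10 → A = 1, 1, 1 ✓
(C=44, D=307): rows 8, 12 → A = 10, 10 ✓
Every {C, D} value is associated with a single A value, so {C, D} -> A holds.

Yes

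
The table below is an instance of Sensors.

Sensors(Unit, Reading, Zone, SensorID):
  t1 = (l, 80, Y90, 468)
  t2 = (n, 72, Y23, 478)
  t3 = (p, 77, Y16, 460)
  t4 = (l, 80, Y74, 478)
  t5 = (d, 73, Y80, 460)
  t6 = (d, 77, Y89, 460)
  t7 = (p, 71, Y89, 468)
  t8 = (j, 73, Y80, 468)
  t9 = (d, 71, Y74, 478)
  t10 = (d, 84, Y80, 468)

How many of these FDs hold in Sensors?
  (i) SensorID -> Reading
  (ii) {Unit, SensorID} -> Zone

(i) SensorID -> Reading: SensorID=468: rows 1, 7, 8, 10 → Reading takes values {80, 71, 73, 84} — violation; SensorID=478: rows 2, 4, 9 → Reading takes values {72, 80, 71} — violation; SensorID=460: rows 3, 5, 6 → Reading takes values {77, 73} — violation — fails.
(ii) {Unit, SensorID} -> Zone: (Unit=d, SensorID=460): rows 5, 6 → Zone takes values {Y80, Y89} — violation — fails.
None of the 2 dependencies hold.

0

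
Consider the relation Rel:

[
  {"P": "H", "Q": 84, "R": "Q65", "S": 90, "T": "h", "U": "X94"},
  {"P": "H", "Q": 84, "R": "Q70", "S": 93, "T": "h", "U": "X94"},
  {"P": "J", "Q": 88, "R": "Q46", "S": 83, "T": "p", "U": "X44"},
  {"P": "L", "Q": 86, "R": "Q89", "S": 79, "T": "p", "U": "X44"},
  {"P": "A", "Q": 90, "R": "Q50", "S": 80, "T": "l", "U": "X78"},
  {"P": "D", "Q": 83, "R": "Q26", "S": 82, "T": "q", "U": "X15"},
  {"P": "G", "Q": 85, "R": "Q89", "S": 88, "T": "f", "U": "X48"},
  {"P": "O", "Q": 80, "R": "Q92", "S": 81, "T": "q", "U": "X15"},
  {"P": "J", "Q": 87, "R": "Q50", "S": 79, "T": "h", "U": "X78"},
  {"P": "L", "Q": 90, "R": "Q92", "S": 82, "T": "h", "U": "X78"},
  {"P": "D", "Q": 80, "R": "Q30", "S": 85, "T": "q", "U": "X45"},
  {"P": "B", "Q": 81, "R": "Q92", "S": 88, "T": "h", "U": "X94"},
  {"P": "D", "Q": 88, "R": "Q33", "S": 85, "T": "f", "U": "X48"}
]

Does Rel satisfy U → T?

No

U=X94: 3 rows → T = h, h, h ✓
U=X44: 2 rows → T = p, p ✓
U=X78: 3 rows → T takes values {l, h} — violation
U=X15: 2 rows → T = q, q ✓
U=X48: 2 rows → T = f, f ✓
U=X45: 1 row → T = q ✓
Two rows agree on U but differ on T, so U → T does not hold.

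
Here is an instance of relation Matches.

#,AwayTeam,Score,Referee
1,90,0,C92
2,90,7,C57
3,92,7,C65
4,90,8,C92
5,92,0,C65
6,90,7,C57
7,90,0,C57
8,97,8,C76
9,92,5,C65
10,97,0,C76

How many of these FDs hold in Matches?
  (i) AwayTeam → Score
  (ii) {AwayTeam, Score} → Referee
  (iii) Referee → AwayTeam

1

(i) AwayTeam → Score: AwayTeam=90: rows 1, 2, 4, 6, 7 → Score takes values {0, 7, 8} — violation; AwayTeam=92: rows 3, 5, 9 → Score takes values {7, 0, 5} — violation; AwayTeam=97: rows 8, 10 → Score takes values {8, 0} — violation — fails.
(ii) {AwayTeam, Score} → Referee: (AwayTeam=90, Score=0): rows 1, 7 → Referee takes values {C92, C57} — violation — fails.
(iii) Referee → AwayTeam: every LHS value maps to a single RHS value — holds.
1 of the 3 dependencies holds.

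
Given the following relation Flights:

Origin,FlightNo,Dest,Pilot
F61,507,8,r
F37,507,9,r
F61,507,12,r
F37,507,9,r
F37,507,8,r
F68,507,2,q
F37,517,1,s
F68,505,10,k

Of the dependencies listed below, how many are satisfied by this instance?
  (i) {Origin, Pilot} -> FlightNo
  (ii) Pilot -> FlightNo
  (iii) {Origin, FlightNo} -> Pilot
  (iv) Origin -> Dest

3

(i) {Origin, Pilot} -> FlightNo: every LHS value maps to a single RHS value — holds.
(ii) Pilot -> FlightNo: every LHS value maps to a single RHS value — holds.
(iii) {Origin, FlightNo} -> Pilot: every LHS value maps to a single RHS value — holds.
(iv) Origin -> Dest: Origin=F61: 2 rows → Dest takes values {8, 12} — violation; Origin=F37: 4 rows → Dest takes values {9, 8, 1} — violation; Origin=F68: 2 rows → Dest takes values {2, 10} — violation — fails.
3 of the 4 dependencies hold.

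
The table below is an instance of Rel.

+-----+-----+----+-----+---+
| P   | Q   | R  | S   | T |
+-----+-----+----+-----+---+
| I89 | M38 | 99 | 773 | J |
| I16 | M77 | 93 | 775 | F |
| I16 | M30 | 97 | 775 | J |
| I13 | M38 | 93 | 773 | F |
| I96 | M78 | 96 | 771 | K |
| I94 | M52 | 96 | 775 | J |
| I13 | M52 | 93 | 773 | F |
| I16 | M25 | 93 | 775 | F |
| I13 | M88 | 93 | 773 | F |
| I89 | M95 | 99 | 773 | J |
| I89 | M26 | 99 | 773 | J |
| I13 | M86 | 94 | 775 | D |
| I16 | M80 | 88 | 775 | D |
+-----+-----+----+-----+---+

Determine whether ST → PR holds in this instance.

(S=773, T=J): 3 rows → {P,R} = (I89, 99), (I89, 99), (I89, 99) ✓
(S=775, T=F): 2 rows → {P,R} = (I16, 93), (I16, 93) ✓
(S=775, T=J): 2 rows → {P,R} takes values {(I16, 97), (I94, 96)} — violation
(S=773, T=F): 3 rows → {P,R} = (I13, 93), (I13, 93), (I13, 93) ✓
(S=771, T=K): 1 row → {P,R} = (I96, 96) ✓
(S=775, T=D): 2 rows → {P,R} takes values {(I13, 94), (I16, 88)} — violation
Two rows agree on ST but differ on PR, so ST → PR does not hold.

No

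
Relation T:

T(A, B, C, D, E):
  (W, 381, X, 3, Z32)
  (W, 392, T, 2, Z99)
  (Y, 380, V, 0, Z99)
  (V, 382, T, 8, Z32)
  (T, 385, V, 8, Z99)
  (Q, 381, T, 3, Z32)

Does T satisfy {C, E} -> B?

No

(C=X, E=Z32): 1 row → B = 381 ✓
(C=T, E=Z99): 1 row → B = 392 ✓
(C=V, E=Z99): 2 rows → B takes values {380, 385} — violation
(C=T, E=Z32): 2 rows → B takes values {382, 381} — violation
Two rows agree on {C, E} but differ on B, so {C, E} -> B does not hold.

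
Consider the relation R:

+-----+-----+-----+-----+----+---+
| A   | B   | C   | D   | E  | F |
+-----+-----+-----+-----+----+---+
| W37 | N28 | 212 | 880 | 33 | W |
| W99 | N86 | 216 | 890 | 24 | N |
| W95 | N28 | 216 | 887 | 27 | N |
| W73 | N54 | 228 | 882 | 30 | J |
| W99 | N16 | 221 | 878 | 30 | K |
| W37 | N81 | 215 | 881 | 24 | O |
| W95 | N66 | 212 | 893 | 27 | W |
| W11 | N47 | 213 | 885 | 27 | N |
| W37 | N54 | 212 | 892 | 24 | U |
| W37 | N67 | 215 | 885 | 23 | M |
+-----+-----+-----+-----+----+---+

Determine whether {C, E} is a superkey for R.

Yes

All 10 rows have distinct {C, E} values, so {C, E} → (all attributes) holds and {C, E} is a superkey.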